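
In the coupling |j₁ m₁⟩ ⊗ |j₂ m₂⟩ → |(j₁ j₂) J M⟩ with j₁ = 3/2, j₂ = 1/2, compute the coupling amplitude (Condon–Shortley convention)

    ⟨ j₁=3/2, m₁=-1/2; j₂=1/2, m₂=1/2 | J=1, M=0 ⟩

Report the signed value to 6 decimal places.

j₁+j₂−J=1  J+j₁−j₂=2  J−j₁+j₂=0  j₁+j₂+J+1=4
(j₁±m₁, j₂±m₂, J±M) = (1,2,1,0,1,1)
P² = 1/2
sum k=1..1:
  [1] −1/1 = -1
S = -1
C² = P²·S² = 1/2 ; C = -0.707107

−√(1/2) ≈ -0.707107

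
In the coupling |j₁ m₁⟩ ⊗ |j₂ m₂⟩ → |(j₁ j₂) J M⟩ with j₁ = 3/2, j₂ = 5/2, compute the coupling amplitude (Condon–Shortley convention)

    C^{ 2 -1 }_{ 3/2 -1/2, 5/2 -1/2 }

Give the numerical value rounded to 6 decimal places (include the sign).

√[5·2!1!3!/7! · 1!2!2!3!1!3!] = √(12/7)
  +(−1)^1/∏(1,1,1,1,0,2)! = -1/2  (running -1/2)
  +(−1)^2/∏(2,0,0,0,1,3)! = 1/12  (running -5/12)
⟨..|..⟩ = √(12/7)·(-5/12) = -0.545545

-0.545545  (= −√(25/84))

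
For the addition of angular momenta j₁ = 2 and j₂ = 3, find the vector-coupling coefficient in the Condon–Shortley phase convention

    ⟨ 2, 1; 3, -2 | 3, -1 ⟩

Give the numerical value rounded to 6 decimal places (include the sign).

√[7·2!2!4!/9! · 3!1!1!5!2!4!] = √(64)
  +(−1)^0/∏(0,2,1,1,1,3)! = 1/12  (running 1/12)
  +(−1)^1/∏(1,1,0,0,2,4)! = -1/48  (running 1/16)
⟨..|..⟩ = √(64)·(1/16) = +0.500000

+0.500000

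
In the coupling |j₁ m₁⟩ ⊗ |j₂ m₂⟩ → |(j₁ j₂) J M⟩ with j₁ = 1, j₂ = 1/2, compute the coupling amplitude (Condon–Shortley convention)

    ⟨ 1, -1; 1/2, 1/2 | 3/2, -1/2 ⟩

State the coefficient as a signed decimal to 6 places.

+√(1/3) = +0.577350

triangle: 0!×2!×1!/4! = 2/24
(j±m)!: 0!×2!×1!×0!×1!×2! = 4
prefactor² = (2J+1)×Δ×N² = 4/3
  k=0: +1/(0!×0!×2!×1!×0!×0!) = 1/2
Σ = 1/2  ⇒  CG² = 4/3×1/2² = 1/3
CG = +√(1/3) = +0.577350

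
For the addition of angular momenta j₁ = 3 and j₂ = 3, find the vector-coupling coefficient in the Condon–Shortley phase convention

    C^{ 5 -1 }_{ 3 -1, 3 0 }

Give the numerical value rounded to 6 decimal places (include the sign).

j₁+j₂−J=1  J+j₁−j₂=5  J−j₁+j₂=5  j₁+j₂+J+1=12
(j₁±m₁, j₂±m₂, J±M) = (2,4,3,3,4,6)
P² = 69120/7
sum k=0..1:
  [0] +1/288 = 1/288
  [1] −1/144 = -1/144
S = -1/288
C² = P²·S² = 5/42 ; C = -0.345033

-0.345033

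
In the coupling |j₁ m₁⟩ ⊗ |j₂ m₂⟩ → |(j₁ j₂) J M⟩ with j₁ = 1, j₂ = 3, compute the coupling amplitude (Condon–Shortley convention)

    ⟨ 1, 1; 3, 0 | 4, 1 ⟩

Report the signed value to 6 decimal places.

j₁+j₂−J=0  J+j₁−j₂=2  J−j₁+j₂=6  j₁+j₂+J+1=9
(j₁±m₁, j₂±m₂, J±M) = (2,0,3,3,5,3)
P² = 12960/7
sum k=0..0:
  [0] +1/72 = 1/72
S = 1/72
C² = P²·S² = 5/14 ; C = +0.597614

+√(5/14) ≈ +0.597614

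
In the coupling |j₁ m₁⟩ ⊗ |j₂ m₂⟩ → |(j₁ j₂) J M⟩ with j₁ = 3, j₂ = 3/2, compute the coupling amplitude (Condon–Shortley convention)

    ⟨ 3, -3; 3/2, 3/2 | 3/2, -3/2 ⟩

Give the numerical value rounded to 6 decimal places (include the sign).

j₁+j₂−J=3  J+j₁−j₂=3  J−j₁+j₂=0  j₁+j₂+J+1=7
(j₁±m₁, j₂±m₂, J±M) = (0,6,3,0,0,3)
P² = 5184/7
sum k=3..3:
  [3] −1/36 = -1/36
S = -1/36
C² = P²·S² = 4/7 ; C = -0.755929

-0.755929  (= −√(4/7))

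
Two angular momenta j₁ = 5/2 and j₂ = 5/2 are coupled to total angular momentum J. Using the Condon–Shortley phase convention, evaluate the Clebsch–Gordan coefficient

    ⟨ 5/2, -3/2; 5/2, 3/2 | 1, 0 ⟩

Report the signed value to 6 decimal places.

−√(9/70) ≈ -0.358569

√[3·4!1!1!/7! · 1!4!4!1!1!1!] = √(288/35)
  +(−1)^3/∏(3,1,1,1,0,0)! = -1/6  (running -1/6)
  +(−1)^4/∏(4,0,0,0,1,1)! = 1/24  (running -1/8)
⟨..|..⟩ = √(288/35)·(-1/8) = -0.358569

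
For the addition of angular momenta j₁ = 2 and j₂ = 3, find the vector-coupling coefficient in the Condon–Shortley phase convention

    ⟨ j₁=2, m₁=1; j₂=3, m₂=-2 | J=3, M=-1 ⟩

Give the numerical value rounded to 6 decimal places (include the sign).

triangle: 2!×2!×4!/9! = 96/362880
(j±m)!: 3!×1!×1!×5!×2!×4! = 34560
prefactor² = (2J+1)×Δ×N² = 64
  k=0: +1/(0!×2!×1!×1!×1!×3!) = 1/12
  k=1: −1/(1!×1!×0!×0!×2!×4!) = -1/48
Σ = 1/16  ⇒  CG² = 64×1/16² = 1/4
CG = +√(1/4) = +0.500000

+0.500000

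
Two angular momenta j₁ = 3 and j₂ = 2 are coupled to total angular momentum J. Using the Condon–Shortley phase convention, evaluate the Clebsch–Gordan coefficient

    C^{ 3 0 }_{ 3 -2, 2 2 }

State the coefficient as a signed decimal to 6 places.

triangle: 2!·4!·2!/9! = 96/362880
(j±m)!: 1!·5!·4!·0!·3!·3! = 103680
prefactor² = (2J+1)·Δ·N² = 192
  k=2: +1/(2!·0!·3!·2!·1!·0!) = 1/24
Σ = 1/24  ⇒  CG² = 192·1/24² = 1/3
CG = +√(1/3) = +0.577350

+√(1/3) = +0.577350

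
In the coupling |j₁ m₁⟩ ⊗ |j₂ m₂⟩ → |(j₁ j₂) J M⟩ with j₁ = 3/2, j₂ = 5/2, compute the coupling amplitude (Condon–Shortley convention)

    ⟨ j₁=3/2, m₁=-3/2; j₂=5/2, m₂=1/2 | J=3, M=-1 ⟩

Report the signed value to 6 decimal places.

-0.670820

j₁+j₂−J=1  J+j₁−j₂=2  J−j₁+j₂=4  j₁+j₂+J+1=8
(j₁±m₁, j₂±m₂, J±M) = (0,3,3,2,2,4)
P² = 144/5
sum k=1..1:
  [1] −1/8 = -1/8
S = -1/8
C² = P²·S² = 9/20 ; C = -0.670820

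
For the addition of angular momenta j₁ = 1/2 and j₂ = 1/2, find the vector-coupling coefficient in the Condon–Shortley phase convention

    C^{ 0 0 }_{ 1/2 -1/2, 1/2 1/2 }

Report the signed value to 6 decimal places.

-0.707107

triangle: 1!×0!×0!/2! = 1/2
(j±m)!: 0!×1!×1!×0!×0!×0! = 1
prefactor² = (2J+1)×Δ×N² = 1/2
  k=1: −1/(1!×0!×0!×0!×0!×0!) = -1
Σ = -1  ⇒  CG² = 1/2×(-1)² = 1/2
CG = −√(1/2) = -0.707107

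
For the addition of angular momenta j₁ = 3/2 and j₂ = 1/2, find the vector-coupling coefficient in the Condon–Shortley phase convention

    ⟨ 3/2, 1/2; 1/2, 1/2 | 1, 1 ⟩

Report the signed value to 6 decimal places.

j₁+j₂−J=1  J+j₁−j₂=2  J−j₁+j₂=0  j₁+j₂+J+1=4
(j₁±m₁, j₂±m₂, J±M) = (2,1,1,0,2,0)
P² = 1
sum k=1..1:
  [1] −1/2 = -1/2
S = -1/2
C² = P²·S² = 1/4 ; C = -0.500000

-0.500000  (= −√(1/4))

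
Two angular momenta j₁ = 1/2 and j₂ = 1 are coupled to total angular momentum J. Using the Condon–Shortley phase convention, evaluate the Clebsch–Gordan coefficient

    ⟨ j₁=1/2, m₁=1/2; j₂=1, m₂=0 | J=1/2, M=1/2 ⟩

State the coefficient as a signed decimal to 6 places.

+0.577350  (= +√(1/3))

√[2·1!0!1!/3! · 1!0!1!1!1!0!] = √(1/3)
  +(−1)^0/∏(0,1,0,1,0,0)! = 1  (running 1)
⟨..|..⟩ = √(1/3)·(1) = +0.577350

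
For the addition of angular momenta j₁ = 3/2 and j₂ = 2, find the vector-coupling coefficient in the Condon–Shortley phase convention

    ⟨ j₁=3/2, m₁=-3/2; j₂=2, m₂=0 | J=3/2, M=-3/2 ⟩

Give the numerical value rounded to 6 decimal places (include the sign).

+0.447214  (= +√(1/5))

√[4·2!1!2!/6! · 0!3!2!2!0!3!] = √(16/5)
  +(−1)^2/∏(2,0,1,0,0,2)! = 1/4  (running 1/4)
⟨..|..⟩ = √(16/5)·(1/4) = +0.447214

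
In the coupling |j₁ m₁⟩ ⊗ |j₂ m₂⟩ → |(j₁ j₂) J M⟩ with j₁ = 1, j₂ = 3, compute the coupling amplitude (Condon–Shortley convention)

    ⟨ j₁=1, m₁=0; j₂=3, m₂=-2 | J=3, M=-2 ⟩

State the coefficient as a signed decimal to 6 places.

√[7·1!1!5!/8! · 1!1!1!5!1!5!] = √(300)
  +(−1)^0/∏(0,1,1,1,0,4)! = 1/24  (running 1/24)
  +(−1)^1/∏(1,0,0,0,1,5)! = -1/120  (running 1/30)
⟨..|..⟩ = √(300)·(1/30) = +0.577350

+0.577350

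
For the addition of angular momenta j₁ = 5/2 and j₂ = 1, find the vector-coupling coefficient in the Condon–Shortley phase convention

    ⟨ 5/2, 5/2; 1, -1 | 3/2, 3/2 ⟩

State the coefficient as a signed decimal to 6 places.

+0.816497

√[4·2!3!0!/6! · 5!0!0!2!3!0!] = √(96)
  +(−1)^0/∏(0,2,0,0,3,0)! = 1/12  (running 1/12)
⟨..|..⟩ = √(96)·(1/12) = +0.816497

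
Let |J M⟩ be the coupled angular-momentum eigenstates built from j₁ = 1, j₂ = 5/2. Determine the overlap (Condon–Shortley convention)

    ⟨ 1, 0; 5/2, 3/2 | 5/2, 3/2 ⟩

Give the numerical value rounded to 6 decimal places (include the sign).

−√(9/35) ≈ -0.507093

j₁+j₂−J=1  J+j₁−j₂=1  J−j₁+j₂=4  j₁+j₂+J+1=7
(j₁±m₁, j₂±m₂, J±M) = (1,1,4,1,4,1)
P² = 576/35
sum k=0..1:
  [0] +1/24 = 1/24
  [1] −1/6 = -1/6
S = -1/8
C² = P²·S² = 9/35 ; C = -0.507093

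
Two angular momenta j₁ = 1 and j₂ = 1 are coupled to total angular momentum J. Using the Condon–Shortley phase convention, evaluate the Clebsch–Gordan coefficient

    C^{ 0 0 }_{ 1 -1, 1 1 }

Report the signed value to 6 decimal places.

+√(1/3) ≈ +0.577350

triangle: 2!×0!×0!/3! = 2/6
(j±m)!: 0!×2!×2!×0!×0!×0! = 4
prefactor² = (2J+1)×Δ×N² = 4/3
  k=2: +1/(2!×0!×0!×0!×0!×0!) = 1/2
Σ = 1/2  ⇒  CG² = 4/3×1/2² = 1/3
CG = +√(1/3) = +0.577350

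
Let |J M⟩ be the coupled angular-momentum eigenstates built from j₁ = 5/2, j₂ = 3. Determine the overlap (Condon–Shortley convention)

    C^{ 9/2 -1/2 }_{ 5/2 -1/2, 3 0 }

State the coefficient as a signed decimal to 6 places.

−√(10/231) ≈ -0.208063

√[10·1!4!5!/11! · 2!3!3!3!4!5!] = √(69120/77)
  +(−1)^0/∏(0,1,3,3,1,2)! = 1/72  (running 1/72)
  +(−1)^1/∏(1,0,2,2,2,3)! = -1/48  (running -1/144)
⟨..|..⟩ = √(69120/77)·(-1/144) = -0.208063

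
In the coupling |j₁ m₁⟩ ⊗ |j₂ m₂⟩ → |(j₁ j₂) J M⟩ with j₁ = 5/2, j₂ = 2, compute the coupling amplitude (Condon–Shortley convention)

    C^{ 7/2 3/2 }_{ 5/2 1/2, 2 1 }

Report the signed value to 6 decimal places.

-0.308607

√[8·1!4!3!/9! · 3!2!3!1!5!2!] = √(384/7)
  +(−1)^0/∏(0,1,2,3,2,0)! = 1/24  (running 1/24)
  +(−1)^1/∏(1,0,1,2,3,1)! = -1/12  (running -1/24)
⟨..|..⟩ = √(384/7)·(-1/24) = -0.308607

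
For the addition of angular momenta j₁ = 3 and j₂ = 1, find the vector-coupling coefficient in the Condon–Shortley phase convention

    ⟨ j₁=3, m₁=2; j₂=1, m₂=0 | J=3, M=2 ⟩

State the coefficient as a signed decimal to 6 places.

triangle: 1!×5!×1!/8! = 120/40320
(j±m)!: 5!×1!×1!×1!×5!×1! = 14400
prefactor² = (2J+1)×Δ×N² = 300
  k=0: +1/(0!×1!×1!×1!×4!×0!) = 1/24
  k=1: −1/(1!×0!×0!×0!×5!×1!) = -1/120
Σ = 1/30  ⇒  CG² = 300×1/30² = 1/3
CG = +√(1/3) = +0.577350

+√(1/3) = +0.577350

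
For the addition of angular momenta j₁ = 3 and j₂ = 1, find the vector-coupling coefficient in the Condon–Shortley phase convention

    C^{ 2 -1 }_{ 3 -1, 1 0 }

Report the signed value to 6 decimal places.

-0.617213  (= −√(8/21))

√[5·2!4!0!/7! · 2!4!1!1!1!3!] = √(96/7)
  +(−1)^1/∏(1,1,3,0,1,0)! = -1/6  (running -1/6)
⟨..|..⟩ = √(96/7)·(-1/6) = -0.617213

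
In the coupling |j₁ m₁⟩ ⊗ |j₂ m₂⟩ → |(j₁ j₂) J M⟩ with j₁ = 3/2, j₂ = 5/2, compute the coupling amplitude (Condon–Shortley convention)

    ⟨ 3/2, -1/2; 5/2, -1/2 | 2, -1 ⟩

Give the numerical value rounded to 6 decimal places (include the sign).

√[5·2!1!3!/7! · 1!2!2!3!1!3!] = √(12/7)
  +(−1)^1/∏(1,1,1,1,0,2)! = -1/2  (running -1/2)
  +(−1)^2/∏(2,0,0,0,1,3)! = 1/12  (running -5/12)
⟨..|..⟩ = √(12/7)·(-5/12) = -0.545545

−√(25/84) = -0.545545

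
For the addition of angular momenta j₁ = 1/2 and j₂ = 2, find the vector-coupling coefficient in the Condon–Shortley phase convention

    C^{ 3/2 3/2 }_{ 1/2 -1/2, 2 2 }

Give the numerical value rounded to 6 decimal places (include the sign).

-0.894427

triangle: 1!·0!·3!/5! = 6/120
(j±m)!: 0!·1!·4!·0!·3!·0! = 144
prefactor² = (2J+1)·Δ·N² = 144/5
  k=1: −1/(1!·0!·0!·3!·0!·0!) = -1/6
Σ = -1/6  ⇒  CG² = 144/5·(-1/6)² = 4/5
CG = −√(4/5) = -0.894427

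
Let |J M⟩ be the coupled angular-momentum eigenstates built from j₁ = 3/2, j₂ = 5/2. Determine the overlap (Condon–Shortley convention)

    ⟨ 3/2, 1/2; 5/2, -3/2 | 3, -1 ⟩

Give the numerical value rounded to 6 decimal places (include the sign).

+√(49/120) = +0.639010

triangle: 1!·2!·4!/8! = 48/40320
(j±m)!: 2!·1!·1!·4!·2!·4! = 2304
prefactor² = (2J+1)·Δ·N² = 96/5
  k=0: +1/(0!·1!·1!·1!·1!·3!) = 1/6
  k=1: −1/(1!·0!·0!·0!·2!·4!) = -1/48
Σ = 7/48  ⇒  CG² = 96/5·7/48² = 49/120
CG = +√(49/120) = +0.639010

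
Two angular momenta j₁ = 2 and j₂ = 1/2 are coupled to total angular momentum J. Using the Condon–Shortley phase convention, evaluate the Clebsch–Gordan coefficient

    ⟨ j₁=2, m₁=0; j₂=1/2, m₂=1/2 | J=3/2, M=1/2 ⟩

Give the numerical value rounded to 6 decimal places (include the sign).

−√(2/5) = -0.632456

√[4·1!3!0!/5! · 2!2!1!0!2!1!] = √(8/5)
  +(−1)^1/∏(1,0,1,0,2,0)! = -1/2  (running -1/2)
⟨..|..⟩ = √(8/5)·(-1/2) = -0.632456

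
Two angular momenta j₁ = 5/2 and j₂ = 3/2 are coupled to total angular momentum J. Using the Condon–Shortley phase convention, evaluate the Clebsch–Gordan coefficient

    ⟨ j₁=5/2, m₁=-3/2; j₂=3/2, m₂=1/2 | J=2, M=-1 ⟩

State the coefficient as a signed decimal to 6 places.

+√(1/42) = +0.154303

j₁+j₂−J=2  J+j₁−j₂=3  J−j₁+j₂=1  j₁+j₂+J+1=7
(j₁±m₁, j₂±m₂, J±M) = (1,4,2,1,1,3)
P² = 24/7
sum k=1..2:
  [1] −1/6 = -1/6
  [2] +1/4 = 1/4
S = 1/12
C² = P²·S² = 1/42 ; C = +0.154303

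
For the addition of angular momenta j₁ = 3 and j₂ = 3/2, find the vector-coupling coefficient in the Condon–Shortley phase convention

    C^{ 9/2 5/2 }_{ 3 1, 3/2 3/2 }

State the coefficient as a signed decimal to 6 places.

+0.645497

√[10·0!6!3!/10! · 4!2!3!0!7!2!] = √(34560)
  +(−1)^0/∏(0,0,2,3,4,0)! = 1/288  (running 1/288)
⟨..|..⟩ = √(34560)·(1/288) = +0.645497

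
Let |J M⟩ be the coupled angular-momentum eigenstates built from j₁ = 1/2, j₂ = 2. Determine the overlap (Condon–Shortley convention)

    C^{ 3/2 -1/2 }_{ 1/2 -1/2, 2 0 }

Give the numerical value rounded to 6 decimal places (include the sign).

triangle: 1!·0!·3!/5! = 6/120
(j±m)!: 0!·1!·2!·2!·1!·2! = 8
prefactor² = (2J+1)·Δ·N² = 8/5
  k=1: −1/(1!·0!·0!·1!·0!·2!) = -1/2
Σ = -1/2  ⇒  CG² = 8/5·(-1/2)² = 2/5
CG = −√(2/5) = -0.632456

-0.632456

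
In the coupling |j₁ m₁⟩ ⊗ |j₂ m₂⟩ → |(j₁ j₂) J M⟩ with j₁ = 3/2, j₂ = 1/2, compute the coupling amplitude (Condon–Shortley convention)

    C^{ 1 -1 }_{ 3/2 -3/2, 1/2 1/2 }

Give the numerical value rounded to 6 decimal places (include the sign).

−√(3/4) ≈ -0.866025

√[3·1!2!0!/4! · 0!3!1!0!0!2!] = √(3)
  +(−1)^1/∏(1,0,2,0,0,0)! = -1/2  (running -1/2)
⟨..|..⟩ = √(3)·(-1/2) = -0.866025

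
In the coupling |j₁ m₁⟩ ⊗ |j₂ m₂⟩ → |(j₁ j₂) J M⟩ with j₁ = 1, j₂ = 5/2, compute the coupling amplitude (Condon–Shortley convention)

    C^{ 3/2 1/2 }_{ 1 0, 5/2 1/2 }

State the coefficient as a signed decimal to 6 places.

−√(2/5) = -0.632456

√[4·2!0!3!/6! · 1!1!3!2!2!1!] = √(8/5)
  +(−1)^1/∏(1,1,0,2,0,1)! = -1/2  (running -1/2)
⟨..|..⟩ = √(8/5)·(-1/2) = -0.632456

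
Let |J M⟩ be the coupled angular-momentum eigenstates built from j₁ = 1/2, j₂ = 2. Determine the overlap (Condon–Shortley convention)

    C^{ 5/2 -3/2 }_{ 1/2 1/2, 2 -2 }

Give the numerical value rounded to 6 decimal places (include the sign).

+0.447214

triangle: 0!·1!·4!/6! = 24/720
(j±m)!: 1!·0!·0!·4!·1!·4! = 576
prefactor² = (2J+1)·Δ·N² = 576/5
  k=0: +1/(0!·0!·0!·0!·1!·4!) = 1/24
Σ = 1/24  ⇒  CG² = 576/5·1/24² = 1/5
CG = +√(1/5) = +0.447214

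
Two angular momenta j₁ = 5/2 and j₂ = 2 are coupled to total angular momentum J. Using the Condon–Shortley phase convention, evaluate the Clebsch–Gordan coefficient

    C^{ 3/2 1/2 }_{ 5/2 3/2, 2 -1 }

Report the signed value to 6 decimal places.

j₁+j₂−J=3  J+j₁−j₂=2  J−j₁+j₂=1  j₁+j₂+J+1=7
(j₁±m₁, j₂±m₂, J±M) = (4,1,1,3,2,1)
P² = 96/35
sum k=0..1:
  [0] +1/6 = 1/6
  [1] −1/4 = -1/4
S = -1/12
C² = P²·S² = 2/105 ; C = -0.138013

−√(2/105) = -0.138013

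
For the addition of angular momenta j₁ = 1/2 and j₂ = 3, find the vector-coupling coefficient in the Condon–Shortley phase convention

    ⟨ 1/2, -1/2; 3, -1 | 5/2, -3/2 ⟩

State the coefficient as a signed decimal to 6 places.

-0.534522

√[6·1!0!5!/7! · 0!1!2!4!1!4!] = √(1152/7)
  +(−1)^1/∏(1,0,0,1,0,4)! = -1/24  (running -1/24)
⟨..|..⟩ = √(1152/7)·(-1/24) = -0.534522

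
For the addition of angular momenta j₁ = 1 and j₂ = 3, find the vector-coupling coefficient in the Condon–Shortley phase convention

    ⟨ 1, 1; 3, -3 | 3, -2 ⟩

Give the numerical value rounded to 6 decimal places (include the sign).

j₁+j₂−J=1  J+j₁−j₂=1  J−j₁+j₂=5  j₁+j₂+J+1=8
(j₁±m₁, j₂±m₂, J±M) = (2,0,0,6,1,5)
P² = 3600
sum k=0..0:
  [0] +1/120 = 1/120
S = 1/120
C² = P²·S² = 1/4 ; C = +0.500000

+√(1/4) ≈ +0.500000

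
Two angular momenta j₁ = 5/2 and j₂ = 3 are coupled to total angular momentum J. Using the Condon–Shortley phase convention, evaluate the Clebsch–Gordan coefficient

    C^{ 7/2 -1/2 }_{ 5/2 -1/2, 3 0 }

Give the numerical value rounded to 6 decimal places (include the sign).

-0.436436  (= −√(4/21))

j₁+j₂−J=2  J+j₁−j₂=3  J−j₁+j₂=4  j₁+j₂+J+1=10
(j₁±m₁, j₂±m₂, J±M) = (2,3,3,3,3,4)
P² = 6912/175
sum k=0..2:
  [0] +1/72 = 1/72
  [1] −1/8 = -1/8
  [2] +1/24 = 1/24
S = -5/72
C² = P²·S² = 4/21 ; C = -0.436436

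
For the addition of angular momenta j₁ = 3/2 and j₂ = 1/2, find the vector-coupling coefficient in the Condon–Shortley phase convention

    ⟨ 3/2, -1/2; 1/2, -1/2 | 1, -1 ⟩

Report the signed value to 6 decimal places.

j₁+j₂−J=1  J+j₁−j₂=2  J−j₁+j₂=0  j₁+j₂+J+1=4
(j₁±m₁, j₂±m₂, J±M) = (1,2,0,1,0,2)
P² = 1
sum k=0..0:
  [0] +1/2 = 1/2
S = 1/2
C² = P²·S² = 1/4 ; C = +0.500000

+√(1/4) = +0.500000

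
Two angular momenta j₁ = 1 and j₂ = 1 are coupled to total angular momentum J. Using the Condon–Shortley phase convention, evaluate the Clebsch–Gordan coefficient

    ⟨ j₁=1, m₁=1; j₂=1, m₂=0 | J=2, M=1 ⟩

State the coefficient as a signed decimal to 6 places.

+√(1/2) = +0.707107

triangle: 0!*2!*2!/5! = 4/120
(j±m)!: 2!*0!*1!*1!*3!*1! = 12
prefactor² = (2J+1)*Δ*N² = 2
  k=0: +1/(0!*0!*0!*1!*2!*1!) = 1/2
Σ = 1/2  ⇒  CG² = 2*1/2² = 1/2
CG = +√(1/2) = +0.707107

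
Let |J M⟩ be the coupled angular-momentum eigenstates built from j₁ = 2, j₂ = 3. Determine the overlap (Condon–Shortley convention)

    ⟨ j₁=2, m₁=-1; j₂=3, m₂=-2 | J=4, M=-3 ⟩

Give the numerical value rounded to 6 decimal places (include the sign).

triangle: 1!×3!×5!/10! = 720/3628800
(j±m)!: 1!×3!×1!×5!×1!×7! = 3628800
prefactor² = (2J+1)×Δ×N² = 6480
  k=0: +1/(0!×1!×3!×1!×0!×4!) = 1/144
  k=1: −1/(1!×0!×2!×0!×1!×5!) = -1/240
Σ = 1/360  ⇒  CG² = 6480×1/360² = 1/20
CG = +√(1/20) = +0.223607

+0.223607  (= +√(1/20))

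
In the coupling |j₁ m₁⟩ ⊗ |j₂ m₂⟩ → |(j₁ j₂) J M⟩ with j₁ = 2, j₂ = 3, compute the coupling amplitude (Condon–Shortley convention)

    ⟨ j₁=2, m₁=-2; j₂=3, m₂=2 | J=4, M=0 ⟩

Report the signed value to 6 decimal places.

√[9·1!3!5!/10! · 0!4!5!1!4!4!] = √(20736/7)
  +(−1)^1/∏(1,0,3,4,0,1)! = -1/144  (running -1/144)
⟨..|..⟩ = √(20736/7)·(-1/144) = -0.377964

−√(1/7) ≈ -0.377964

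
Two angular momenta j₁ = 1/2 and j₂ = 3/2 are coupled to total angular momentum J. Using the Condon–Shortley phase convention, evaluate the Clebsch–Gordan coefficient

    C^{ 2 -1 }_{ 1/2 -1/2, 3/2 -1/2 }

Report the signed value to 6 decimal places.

triangle: 0!*1!*3!/5! = 6/120
(j±m)!: 0!*1!*1!*2!*1!*3! = 12
prefactor² = (2J+1)*Δ*N² = 3
  k=0: +1/(0!*0!*1!*1!*0!*2!) = 1/2
Σ = 1/2  ⇒  CG² = 3*1/2² = 3/4
CG = +√(3/4) = +0.866025

+√(3/4) = +0.866025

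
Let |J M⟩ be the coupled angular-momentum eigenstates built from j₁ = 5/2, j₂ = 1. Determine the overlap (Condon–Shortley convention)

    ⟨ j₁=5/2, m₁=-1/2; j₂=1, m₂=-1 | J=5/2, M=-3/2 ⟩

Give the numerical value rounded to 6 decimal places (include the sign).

triangle: 1!×4!×1!/7! = 24/5040
(j±m)!: 2!×3!×0!×2!×1!×4! = 576
prefactor² = (2J+1)×Δ×N² = 576/35
  k=0: +1/(0!×1!×3!×0!×1!×1!) = 1/6
Σ = 1/6  ⇒  CG² = 576/35×1/6² = 16/35
CG = +√(16/35) = +0.676123

+0.676123  (= +√(16/35))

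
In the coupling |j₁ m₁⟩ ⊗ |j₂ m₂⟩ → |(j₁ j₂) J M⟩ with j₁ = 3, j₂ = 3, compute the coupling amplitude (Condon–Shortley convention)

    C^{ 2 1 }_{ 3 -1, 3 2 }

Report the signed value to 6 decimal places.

-0.422577  (= −√(5/28))

√[5·4!2!2!/9! · 2!4!5!1!3!1!] = √(320/7)
  +(−1)^3/∏(3,1,1,2,1,0)! = -1/12  (running -1/12)
  +(−1)^4/∏(4,0,0,1,2,1)! = 1/48  (running -1/16)
⟨..|..⟩ = √(320/7)·(-1/16) = -0.422577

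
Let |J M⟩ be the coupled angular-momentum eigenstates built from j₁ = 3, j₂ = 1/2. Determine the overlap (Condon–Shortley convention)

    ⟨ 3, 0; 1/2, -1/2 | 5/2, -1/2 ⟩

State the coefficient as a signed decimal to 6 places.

√[6·1!5!0!/7! · 3!3!0!1!2!3!] = √(432/7)
  +(−1)^0/∏(0,1,3,0,2,0)! = 1/12  (running 1/12)
⟨..|..⟩ = √(432/7)·(1/12) = +0.654654

+0.654654  (= +√(3/7))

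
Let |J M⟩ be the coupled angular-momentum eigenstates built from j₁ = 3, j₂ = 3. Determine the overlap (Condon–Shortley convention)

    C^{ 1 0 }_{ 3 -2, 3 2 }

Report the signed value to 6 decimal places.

+0.377964

√[3·5!1!1!/8! · 1!5!5!1!1!1!] = √(900/7)
  +(−1)^4/∏(4,1,1,1,0,0)! = 1/24  (running 1/24)
  +(−1)^5/∏(5,0,0,0,1,1)! = -1/120  (running 1/30)
⟨..|..⟩ = √(900/7)·(1/30) = +0.377964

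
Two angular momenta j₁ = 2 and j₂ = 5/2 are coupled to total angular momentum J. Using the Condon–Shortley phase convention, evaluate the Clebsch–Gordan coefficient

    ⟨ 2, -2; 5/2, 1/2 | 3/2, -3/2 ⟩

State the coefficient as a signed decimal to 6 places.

j₁+j₂−J=3  J+j₁−j₂=1  J−j₁+j₂=2  j₁+j₂+J+1=7
(j₁±m₁, j₂±m₂, J±M) = (0,4,3,2,0,3)
P² = 576/35
sum k=3..3:
  [3] −1/12 = -1/12
S = -1/12
C² = P²·S² = 4/35 ; C = -0.338062

-0.338062  (= −√(4/35))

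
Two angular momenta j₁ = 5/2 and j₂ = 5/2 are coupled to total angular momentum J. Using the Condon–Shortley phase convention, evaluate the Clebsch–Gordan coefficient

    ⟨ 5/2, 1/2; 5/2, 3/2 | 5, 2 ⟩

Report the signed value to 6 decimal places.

triangle: 0!·5!·5!/11! = 14400/39916800
(j±m)!: 3!·2!·4!·1!·7!·3! = 8709120
prefactor² = (2J+1)·Δ·N² = 34560
  k=0: +1/(0!·0!·2!·4!·3!·1!) = 1/288
Σ = 1/288  ⇒  CG² = 34560·1/288² = 5/12
CG = +√(5/12) = +0.645497

+√(5/12) = +0.645497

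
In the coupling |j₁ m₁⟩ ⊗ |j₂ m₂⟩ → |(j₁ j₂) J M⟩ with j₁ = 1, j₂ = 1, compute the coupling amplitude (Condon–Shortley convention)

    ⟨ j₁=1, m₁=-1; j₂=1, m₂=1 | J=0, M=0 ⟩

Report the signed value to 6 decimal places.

triangle: 2!*0!*0!/3! = 2/6
(j±m)!: 0!*2!*2!*0!*0!*0! = 4
prefactor² = (2J+1)*Δ*N² = 4/3
  k=2: +1/(2!*0!*0!*0!*0!*0!) = 1/2
Σ = 1/2  ⇒  CG² = 4/3*1/2² = 1/3
CG = +√(1/3) = +0.577350

+√(1/3) ≈ +0.577350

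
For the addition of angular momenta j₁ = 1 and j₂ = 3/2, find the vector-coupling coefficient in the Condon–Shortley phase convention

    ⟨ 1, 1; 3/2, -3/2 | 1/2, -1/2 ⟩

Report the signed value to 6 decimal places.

+0.707107

triangle: 2!·0!·1!/4! = 2/24
(j±m)!: 2!·0!·0!·3!·0!·1! = 12
prefactor² = (2J+1)·Δ·N² = 2
  k=0: +1/(0!·2!·0!·0!·0!·1!) = 1/2
Σ = 1/2  ⇒  CG² = 2·1/2² = 1/2
CG = +√(1/2) = +0.707107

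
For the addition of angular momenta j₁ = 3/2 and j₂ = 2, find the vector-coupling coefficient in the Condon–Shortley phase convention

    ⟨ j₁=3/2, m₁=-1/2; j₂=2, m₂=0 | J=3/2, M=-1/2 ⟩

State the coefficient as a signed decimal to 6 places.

triangle: 2!*1!*2!/6! = 4/720
(j±m)!: 1!*2!*2!*2!*1!*2! = 16
prefactor² = (2J+1)*Δ*N² = 16/45
  k=1: −1/(1!*1!*1!*1!*0!*1!) = -1
  k=2: +1/(2!*0!*0!*0!*1!*2!) = 1/4
Σ = -3/4  ⇒  CG² = 16/45*(-3/4)² = 1/5
CG = −√(1/5) = -0.447214

-0.447214  (= −√(1/5))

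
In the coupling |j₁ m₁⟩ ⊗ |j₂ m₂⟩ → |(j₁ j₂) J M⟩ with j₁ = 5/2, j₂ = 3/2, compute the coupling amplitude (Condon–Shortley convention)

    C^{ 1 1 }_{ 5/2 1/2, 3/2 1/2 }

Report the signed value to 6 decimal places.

+√(3/20) = +0.387298

j₁+j₂−J=3  J+j₁−j₂=2  J−j₁+j₂=0  j₁+j₂+J+1=6
(j₁±m₁, j₂±m₂, J±M) = (3,2,2,1,2,0)
P² = 12/5
sum k=2..2:
  [2] +1/4 = 1/4
S = 1/4
C² = P²·S² = 3/20 ; C = +0.387298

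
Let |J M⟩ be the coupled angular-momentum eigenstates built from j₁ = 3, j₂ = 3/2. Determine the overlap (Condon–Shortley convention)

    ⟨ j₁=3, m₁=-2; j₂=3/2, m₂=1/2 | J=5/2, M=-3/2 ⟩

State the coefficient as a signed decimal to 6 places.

+√(1/14) = +0.267261

triangle: 2!·4!·1!/8! = 48/40320
(j±m)!: 1!·5!·2!·1!·1!·4! = 5760
prefactor² = (2J+1)·Δ·N² = 288/7
  k=1: −1/(1!·1!·4!·1!·0!·0!) = -1/24
  k=2: +1/(2!·0!·3!·0!·1!·1!) = 1/12
Σ = 1/24  ⇒  CG² = 288/7·1/24² = 1/14
CG = +√(1/14) = +0.267261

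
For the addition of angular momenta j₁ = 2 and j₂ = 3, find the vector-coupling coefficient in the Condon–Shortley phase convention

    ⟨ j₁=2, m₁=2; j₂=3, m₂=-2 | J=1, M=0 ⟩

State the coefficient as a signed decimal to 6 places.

+0.377964

j₁+j₂−J=4  J+j₁−j₂=0  J−j₁+j₂=2  j₁+j₂+J+1=7
(j₁±m₁, j₂±m₂, J±M) = (4,0,1,5,1,1)
P² = 576/7
sum k=0..0:
  [0] +1/24 = 1/24
S = 1/24
C² = P²·S² = 1/7 ; C = +0.377964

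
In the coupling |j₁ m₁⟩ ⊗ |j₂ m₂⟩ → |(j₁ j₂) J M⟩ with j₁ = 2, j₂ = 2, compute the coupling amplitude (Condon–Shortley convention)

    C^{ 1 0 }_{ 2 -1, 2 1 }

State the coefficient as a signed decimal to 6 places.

+0.316228

√[3·3!1!1!/6! · 1!3!3!1!1!1!] = √(9/10)
  +(−1)^2/∏(2,1,1,1,0,0)! = 1/2  (running 1/2)
  +(−1)^3/∏(3,0,0,0,1,1)! = -1/6  (running 1/3)
⟨..|..⟩ = √(9/10)·(1/3) = +0.316228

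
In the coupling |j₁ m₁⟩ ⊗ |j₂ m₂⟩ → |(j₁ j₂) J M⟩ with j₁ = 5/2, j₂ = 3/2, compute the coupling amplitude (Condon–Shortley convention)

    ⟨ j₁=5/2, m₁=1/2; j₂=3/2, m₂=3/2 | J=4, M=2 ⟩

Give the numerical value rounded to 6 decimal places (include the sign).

√[9·0!5!3!/9! · 3!2!3!0!6!2!] = √(12960/7)
  +(−1)^0/∏(0,0,2,3,3,0)! = 1/72  (running 1/72)
⟨..|..⟩ = √(12960/7)·(1/72) = +0.597614

+0.597614  (= +√(5/14))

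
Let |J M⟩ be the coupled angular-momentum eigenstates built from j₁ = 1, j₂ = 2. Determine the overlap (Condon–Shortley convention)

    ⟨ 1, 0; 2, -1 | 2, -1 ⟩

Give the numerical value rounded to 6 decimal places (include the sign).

j₁+j₂−J=1  J+j₁−j₂=1  J−j₁+j₂=3  j₁+j₂+J+1=6
(j₁±m₁, j₂±m₂, J±M) = (1,1,1,3,1,3)
P² = 3/2
sum k=0..1:
  [0] +1/2 = 1/2
  [1] −1/6 = -1/6
S = 1/3
C² = P²·S² = 1/6 ; C = +0.408248

+0.408248  (= +√(1/6))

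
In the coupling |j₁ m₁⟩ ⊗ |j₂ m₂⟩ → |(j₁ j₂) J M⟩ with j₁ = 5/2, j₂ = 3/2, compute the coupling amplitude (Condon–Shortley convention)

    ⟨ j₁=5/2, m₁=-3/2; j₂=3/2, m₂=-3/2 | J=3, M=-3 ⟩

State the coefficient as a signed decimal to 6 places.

+√(3/8) = +0.612372

√[7·1!4!2!/8! · 1!4!0!3!0!6!] = √(864)
  +(−1)^0/∏(0,1,4,0,0,2)! = 1/48  (running 1/48)
⟨..|..⟩ = √(864)·(1/48) = +0.612372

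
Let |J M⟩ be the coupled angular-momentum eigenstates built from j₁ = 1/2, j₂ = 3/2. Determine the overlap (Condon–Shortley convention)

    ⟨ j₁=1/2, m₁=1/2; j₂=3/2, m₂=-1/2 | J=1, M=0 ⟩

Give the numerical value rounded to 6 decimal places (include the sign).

j₁+j₂−J=1  J+j₁−j₂=0  J−j₁+j₂=2  j₁+j₂+J+1=4
(j₁±m₁, j₂±m₂, J±M) = (1,0,1,2,1,1)
P² = 1/2
sum k=0..0:
  [0] +1/1 = 1
S = 1
C² = P²·S² = 1/2 ; C = +0.707107

+√(1/2) = +0.707107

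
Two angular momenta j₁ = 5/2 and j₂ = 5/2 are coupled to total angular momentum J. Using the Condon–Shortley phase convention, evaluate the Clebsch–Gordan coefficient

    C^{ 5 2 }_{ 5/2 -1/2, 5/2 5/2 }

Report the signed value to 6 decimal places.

+√(1/12) ≈ +0.288675

√[11·0!5!5!/11! · 2!3!5!0!7!3!] = √(172800)
  +(−1)^0/∏(0,0,3,5,2,0)! = 1/1440  (running 1/1440)
⟨..|..⟩ = √(172800)·(1/1440) = +0.288675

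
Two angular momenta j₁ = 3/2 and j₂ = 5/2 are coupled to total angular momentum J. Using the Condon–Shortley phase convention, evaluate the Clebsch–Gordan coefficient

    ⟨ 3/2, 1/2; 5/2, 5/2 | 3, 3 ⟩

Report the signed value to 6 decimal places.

√[7·1!2!4!/8! · 2!1!5!0!6!0!] = √(1440)
  +(−1)^1/∏(1,0,0,4,2,0)! = -1/48  (running -1/48)
⟨..|..⟩ = √(1440)·(-1/48) = -0.790569

−√(5/8) ≈ -0.790569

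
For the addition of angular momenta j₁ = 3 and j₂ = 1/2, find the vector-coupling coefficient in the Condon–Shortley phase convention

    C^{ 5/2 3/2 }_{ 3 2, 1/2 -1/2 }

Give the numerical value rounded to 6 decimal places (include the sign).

triangle: 1!×5!×0!/7! = 120/5040
(j±m)!: 5!×1!×0!×1!×4!×1! = 2880
prefactor² = (2J+1)×Δ×N² = 2880/7
  k=0: +1/(0!×1!×1!×0!×4!×0!) = 1/24
Σ = 1/24  ⇒  CG² = 2880/7×1/24² = 5/7
CG = +√(5/7) = +0.845154

+0.845154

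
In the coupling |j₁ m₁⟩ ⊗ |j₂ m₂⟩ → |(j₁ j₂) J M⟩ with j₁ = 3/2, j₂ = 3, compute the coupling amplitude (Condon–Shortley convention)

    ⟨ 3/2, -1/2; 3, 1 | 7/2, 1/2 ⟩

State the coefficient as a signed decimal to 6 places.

√[8·1!2!5!/9! · 1!2!4!2!4!3!] = √(512/7)
  +(−1)^0/∏(0,1,2,4,0,1)! = 1/48  (running 1/48)
  +(−1)^1/∏(1,0,1,3,1,2)! = -1/12  (running -1/16)
⟨..|..⟩ = √(512/7)·(-1/16) = -0.534522

−√(2/7) = -0.534522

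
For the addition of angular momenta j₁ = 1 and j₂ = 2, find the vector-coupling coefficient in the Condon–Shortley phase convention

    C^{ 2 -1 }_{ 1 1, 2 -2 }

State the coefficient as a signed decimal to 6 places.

+0.577350  (= +√(1/3))

√[5·1!1!3!/6! · 2!0!0!4!1!3!] = √(12)
  +(−1)^0/∏(0,1,0,0,1,3)! = 1/6  (running 1/6)
⟨..|..⟩ = √(12)·(1/6) = +0.577350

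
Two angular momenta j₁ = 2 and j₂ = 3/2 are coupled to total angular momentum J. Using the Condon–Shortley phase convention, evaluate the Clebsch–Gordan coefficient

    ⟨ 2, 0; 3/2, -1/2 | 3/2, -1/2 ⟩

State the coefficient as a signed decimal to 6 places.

j₁+j₂−J=2  J+j₁−j₂=2  J−j₁+j₂=1  j₁+j₂+J+1=6
(j₁±m₁, j₂±m₂, J±M) = (2,2,1,2,1,2)
P² = 16/45
sum k=0..1:
  [0] +1/4 = 1/4
  [1] −1/1 = -1
S = -3/4
C² = P²·S² = 1/5 ; C = -0.447214

-0.447214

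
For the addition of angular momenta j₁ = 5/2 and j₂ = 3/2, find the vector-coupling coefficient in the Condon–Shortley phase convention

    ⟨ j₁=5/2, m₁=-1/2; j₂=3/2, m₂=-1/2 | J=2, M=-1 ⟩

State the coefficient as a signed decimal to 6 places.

j₁+j₂−J=2  J+j₁−j₂=3  J−j₁+j₂=1  j₁+j₂+J+1=7
(j₁±m₁, j₂±m₂, J±M) = (2,3,1,2,1,3)
P² = 12/7
sum k=0..1:
  [0] +1/12 = 1/12
  [1] −1/2 = -1/2
S = -5/12
C² = P²·S² = 25/84 ; C = -0.545545

−√(25/84) ≈ -0.545545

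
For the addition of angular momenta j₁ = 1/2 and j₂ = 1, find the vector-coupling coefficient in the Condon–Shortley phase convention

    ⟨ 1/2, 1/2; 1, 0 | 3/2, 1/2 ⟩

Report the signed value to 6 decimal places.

+0.816497

j₁+j₂−J=0  J+j₁−j₂=1  J−j₁+j₂=2  j₁+j₂+J+1=4
(j₁±m₁, j₂±m₂, J±M) = (1,0,1,1,2,1)
P² = 2/3
sum k=0..0:
  [0] +1/1 = 1
S = 1
C² = P²·S² = 2/3 ; C = +0.816497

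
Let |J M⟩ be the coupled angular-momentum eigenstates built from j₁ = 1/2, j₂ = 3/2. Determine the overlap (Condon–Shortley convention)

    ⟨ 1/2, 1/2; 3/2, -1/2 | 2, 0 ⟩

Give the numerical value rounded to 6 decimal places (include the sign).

+√(1/2) ≈ +0.707107

j₁+j₂−J=0  J+j₁−j₂=1  J−j₁+j₂=3  j₁+j₂+J+1=5
(j₁±m₁, j₂±m₂, J±M) = (1,0,1,2,2,2)
P² = 2
sum k=0..0:
  [0] +1/2 = 1/2
S = 1/2
C² = P²·S² = 1/2 ; C = +0.707107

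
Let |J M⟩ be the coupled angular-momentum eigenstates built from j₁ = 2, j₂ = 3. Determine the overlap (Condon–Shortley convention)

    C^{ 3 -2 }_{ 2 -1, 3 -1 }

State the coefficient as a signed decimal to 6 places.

−√(1/4) = -0.500000

√[7·2!2!4!/9! · 1!3!2!4!1!5!] = √(64)
  +(−1)^1/∏(1,1,2,1,0,3)! = -1/12  (running -1/12)
  +(−1)^2/∏(2,0,1,0,1,4)! = 1/48  (running -1/16)
⟨..|..⟩ = √(64)·(-1/16) = -0.500000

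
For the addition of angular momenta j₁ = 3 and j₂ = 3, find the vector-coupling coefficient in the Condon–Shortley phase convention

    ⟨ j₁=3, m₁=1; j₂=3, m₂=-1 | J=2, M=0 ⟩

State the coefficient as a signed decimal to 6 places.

triangle: 4!×2!×2!/9! = 96/362880
(j±m)!: 4!×2!×2!×4!×2!×2! = 9216
prefactor² = (2J+1)×Δ×N² = 256/21
  k=0: +1/(0!×4!×2!×2!×0!×0!) = 1/96
  k=1: −1/(1!×3!×1!×1!×1!×1!) = -1/6
  k=2: +1/(2!×2!×0!×0!×2!×2!) = 1/16
Σ = -3/32  ⇒  CG² = 256/21×(-3/32)² = 3/28
CG = −√(3/28) = -0.327327

−√(3/28) ≈ -0.327327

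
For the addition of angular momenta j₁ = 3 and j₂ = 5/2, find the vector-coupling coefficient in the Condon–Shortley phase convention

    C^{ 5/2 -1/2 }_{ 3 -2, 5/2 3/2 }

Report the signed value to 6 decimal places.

√[6·3!3!2!/9! · 1!5!4!1!2!3!] = √(288/7)
  +(−1)^2/∏(2,1,3,2,0,0)! = 1/24  (running 1/24)
  +(−1)^3/∏(3,0,2,1,1,1)! = -1/12  (running -1/24)
⟨..|..⟩ = √(288/7)·(-1/24) = -0.267261

-0.267261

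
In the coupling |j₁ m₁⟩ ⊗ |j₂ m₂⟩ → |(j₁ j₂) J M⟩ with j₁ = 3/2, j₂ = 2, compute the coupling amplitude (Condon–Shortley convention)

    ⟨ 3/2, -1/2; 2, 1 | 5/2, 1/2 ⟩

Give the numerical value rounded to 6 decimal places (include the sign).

−√(5/14) ≈ -0.597614

j₁+j₂−J=1  J+j₁−j₂=2  J−j₁+j₂=3  j₁+j₂+J+1=7
(j₁±m₁, j₂±m₂, J±M) = (1,2,3,1,3,2)
P² = 72/35
sum k=0..1:
  [0] +1/12 = 1/12
  [1] −1/2 = -1/2
S = -5/12
C² = P²·S² = 5/14 ; C = -0.597614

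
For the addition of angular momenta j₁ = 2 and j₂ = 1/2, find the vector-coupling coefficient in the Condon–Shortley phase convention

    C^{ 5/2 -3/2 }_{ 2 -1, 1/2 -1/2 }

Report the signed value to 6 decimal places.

√[6·0!4!1!/6! · 1!3!0!1!1!4!] = √(144/5)
  +(−1)^0/∏(0,0,3,0,1,1)! = 1/6  (running 1/6)
⟨..|..⟩ = √(144/5)·(1/6) = +0.894427

+√(4/5) ≈ +0.894427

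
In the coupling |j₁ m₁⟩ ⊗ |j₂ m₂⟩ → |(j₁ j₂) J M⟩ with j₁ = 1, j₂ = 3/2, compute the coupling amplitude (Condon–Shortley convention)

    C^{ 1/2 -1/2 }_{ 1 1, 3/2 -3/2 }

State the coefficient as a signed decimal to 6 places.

triangle: 2!×0!×1!/4! = 2/24
(j±m)!: 2!×0!×0!×3!×0!×1! = 12
prefactor² = (2J+1)×Δ×N² = 2
  k=0: +1/(0!×2!×0!×0!×0!×1!) = 1/2
Σ = 1/2  ⇒  CG² = 2×1/2² = 1/2
CG = +√(1/2) = +0.707107

+0.707107  (= +√(1/2))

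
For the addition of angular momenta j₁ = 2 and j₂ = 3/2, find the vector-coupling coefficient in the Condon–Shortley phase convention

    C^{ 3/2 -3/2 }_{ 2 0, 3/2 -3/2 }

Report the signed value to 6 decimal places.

+√(1/5) = +0.447214

triangle: 2!×2!×1!/6! = 4/720
(j±m)!: 2!×2!×0!×3!×0!×3! = 144
prefactor² = (2J+1)×Δ×N² = 16/5
  k=0: +1/(0!×2!×2!×0!×0!×1!) = 1/4
Σ = 1/4  ⇒  CG² = 16/5×1/4² = 1/5
CG = +√(1/5) = +0.447214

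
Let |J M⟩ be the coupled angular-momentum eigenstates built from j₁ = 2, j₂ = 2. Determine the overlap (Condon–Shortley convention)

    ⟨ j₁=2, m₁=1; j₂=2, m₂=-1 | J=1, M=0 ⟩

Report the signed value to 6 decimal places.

j₁+j₂−J=3  J+j₁−j₂=1  J−j₁+j₂=1  j₁+j₂+J+1=6
(j₁±m₁, j₂±m₂, J±M) = (3,1,1,3,1,1)
P² = 9/10
sum k=0..1:
  [0] +1/6 = 1/6
  [1] −1/2 = -1/2
S = -1/3
C² = P²·S² = 1/10 ; C = -0.316228

-0.316228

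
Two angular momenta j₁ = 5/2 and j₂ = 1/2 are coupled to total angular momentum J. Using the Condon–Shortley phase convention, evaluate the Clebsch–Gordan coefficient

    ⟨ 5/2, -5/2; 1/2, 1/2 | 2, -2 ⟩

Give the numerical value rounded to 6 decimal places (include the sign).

-0.912871

j₁+j₂−J=1  J+j₁−j₂=4  J−j₁+j₂=0  j₁+j₂+J+1=6
(j₁±m₁, j₂±m₂, J±M) = (0,5,1,0,0,4)
P² = 480
sum k=1..1:
  [1] −1/24 = -1/24
S = -1/24
C² = P²·S² = 5/6 ; C = -0.912871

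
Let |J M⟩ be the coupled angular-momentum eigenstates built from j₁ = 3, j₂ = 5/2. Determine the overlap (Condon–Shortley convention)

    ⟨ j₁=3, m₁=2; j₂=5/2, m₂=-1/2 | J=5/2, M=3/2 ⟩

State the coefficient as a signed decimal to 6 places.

√[6·3!3!2!/9! · 5!1!2!3!4!1!] = √(288/7)
  +(−1)^0/∏(0,3,1,2,2,0)! = 1/24  (running 1/24)
  +(−1)^1/∏(1,2,0,1,3,1)! = -1/12  (running -1/24)
⟨..|..⟩ = √(288/7)·(-1/24) = -0.267261

-0.267261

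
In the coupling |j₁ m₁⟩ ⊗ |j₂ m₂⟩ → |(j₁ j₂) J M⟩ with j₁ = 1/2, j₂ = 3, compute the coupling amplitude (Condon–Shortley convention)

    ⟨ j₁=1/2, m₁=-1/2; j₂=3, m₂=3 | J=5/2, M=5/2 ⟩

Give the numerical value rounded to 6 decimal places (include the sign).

-0.925820

√[6·1!0!5!/7! · 0!1!6!0!5!0!] = √(86400/7)
  +(−1)^1/∏(1,0,0,5,0,0)! = -1/120  (running -1/120)
⟨..|..⟩ = √(86400/7)·(-1/120) = -0.925820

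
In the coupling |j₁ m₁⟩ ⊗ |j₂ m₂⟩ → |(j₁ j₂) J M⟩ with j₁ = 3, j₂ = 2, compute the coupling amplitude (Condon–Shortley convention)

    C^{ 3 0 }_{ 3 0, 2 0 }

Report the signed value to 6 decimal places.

triangle: 2!*4!*2!/9! = 96/362880
(j±m)!: 3!*3!*2!*2!*3!*3! = 5184
prefactor² = (2J+1)*Δ*N² = 48/5
  k=0: +1/(0!*2!*3!*2!*1!*0!) = 1/24
  k=1: −1/(1!*1!*2!*1!*2!*1!) = -1/4
  k=2: +1/(2!*0!*1!*0!*3!*2!) = 1/24
Σ = -1/6  ⇒  CG² = 48/5*(-1/6)² = 4/15
CG = −√(4/15) = -0.516398

-0.516398  (= −√(4/15))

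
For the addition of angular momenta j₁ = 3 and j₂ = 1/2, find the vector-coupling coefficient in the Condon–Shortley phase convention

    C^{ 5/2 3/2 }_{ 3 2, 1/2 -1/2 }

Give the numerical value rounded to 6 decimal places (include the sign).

triangle: 1!×5!×0!/7! = 120/5040
(j±m)!: 5!×1!×0!×1!×4!×1! = 2880
prefactor² = (2J+1)×Δ×N² = 2880/7
  k=0: +1/(0!×1!×1!×0!×4!×0!) = 1/24
Σ = 1/24  ⇒  CG² = 2880/7×1/24² = 5/7
CG = +√(5/7) = +0.845154

+0.845154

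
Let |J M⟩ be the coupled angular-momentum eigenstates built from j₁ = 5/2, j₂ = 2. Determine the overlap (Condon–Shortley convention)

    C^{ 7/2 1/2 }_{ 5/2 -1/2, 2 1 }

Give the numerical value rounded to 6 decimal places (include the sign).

triangle: 1!×4!×3!/9! = 144/362880
(j±m)!: 2!×3!×3!×1!×4!×3! = 10368
prefactor² = (2J+1)×Δ×N² = 1152/35
  k=0: +1/(0!×1!×3!×3!×1!×0!) = 1/36
  k=1: −1/(1!×0!×2!×2!×2!×1!) = -1/8
Σ = -7/72  ⇒  CG² = 1152/35×(-7/72)² = 14/45
CG = −√(14/45) = -0.557773

−√(14/45) ≈ -0.557773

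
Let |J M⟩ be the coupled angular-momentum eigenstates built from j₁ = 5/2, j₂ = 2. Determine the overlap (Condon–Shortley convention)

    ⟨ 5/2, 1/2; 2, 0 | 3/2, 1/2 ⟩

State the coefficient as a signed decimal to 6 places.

triangle: 3!*2!*1!/7! = 12/5040
(j±m)!: 3!*2!*2!*2!*2!*1! = 96
prefactor² = (2J+1)*Δ*N² = 32/35
  k=1: −1/(1!*2!*1!*1!*1!*0!) = -1/2
  k=2: +1/(2!*1!*0!*0!*2!*1!) = 1/4
Σ = -1/4  ⇒  CG² = 32/35*(-1/4)² = 2/35
CG = −√(2/35) = -0.239046

-0.239046  (= −√(2/35))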